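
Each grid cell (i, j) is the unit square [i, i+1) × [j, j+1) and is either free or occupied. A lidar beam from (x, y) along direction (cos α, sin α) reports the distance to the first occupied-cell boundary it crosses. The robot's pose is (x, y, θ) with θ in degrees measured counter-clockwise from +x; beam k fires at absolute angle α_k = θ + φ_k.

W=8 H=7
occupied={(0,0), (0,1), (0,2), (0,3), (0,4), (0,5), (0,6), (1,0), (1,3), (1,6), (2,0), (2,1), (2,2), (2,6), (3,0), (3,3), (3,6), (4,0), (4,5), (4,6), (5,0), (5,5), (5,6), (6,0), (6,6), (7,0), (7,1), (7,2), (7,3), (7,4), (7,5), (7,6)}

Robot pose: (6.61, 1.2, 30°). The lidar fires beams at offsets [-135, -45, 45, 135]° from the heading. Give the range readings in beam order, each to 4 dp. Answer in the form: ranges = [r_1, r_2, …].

beam 1: φ=-135°, α=255°
  d=(-0.2588,-0.9659)  start (6,1)  tX=2.3569 tY=0.2071  stride 1/|dx|=3.8637 1/|dy|=1.0353
    cross y-line → (6,0), t=0.2071 (wall)
  → r_1 = 0.2071
beam 2: φ=-45°, α=345°
  d=(0.9659,-0.2588)  start (6,1)  tX=0.4038 tY=0.7727  stride 1/|dx|=1.0353 1/|dy|=3.8637
    cross x-line → (7,1), t=0.4038 (wall)
  → r_2 = 0.4038
beam 3: φ=45°, α=75°
  d=(0.2588,0.9659)  start (6,1)  tX=1.5068 tY=0.8282  stride 1/|dx|=3.8637 1/|dy|=1.0353
    cross y-line → (6,2), t=0.8282
    cross x-line → (7,2), t=1.5068 (wall)
  → r_3 = 1.5068
beam 4: φ=135°, α=165°
  d=(-0.9659,0.2588)  start (6,1)  tX=0.6315 tY=3.0910  stride 1/|dx|=1.0353 1/|dy|=3.8637
    cross x-line → (5,1), t=0.6315
    cross x-line → (4,1), t=1.6668
    cross x-line → (3,1), t=2.7021
    cross y-line → (3,2), t=3.0910
    cross x-line → (2,2), t=3.7373 (wall)
  → r_4 = 3.7373

ranges = [0.2071, 0.4038, 1.5068, 3.7373]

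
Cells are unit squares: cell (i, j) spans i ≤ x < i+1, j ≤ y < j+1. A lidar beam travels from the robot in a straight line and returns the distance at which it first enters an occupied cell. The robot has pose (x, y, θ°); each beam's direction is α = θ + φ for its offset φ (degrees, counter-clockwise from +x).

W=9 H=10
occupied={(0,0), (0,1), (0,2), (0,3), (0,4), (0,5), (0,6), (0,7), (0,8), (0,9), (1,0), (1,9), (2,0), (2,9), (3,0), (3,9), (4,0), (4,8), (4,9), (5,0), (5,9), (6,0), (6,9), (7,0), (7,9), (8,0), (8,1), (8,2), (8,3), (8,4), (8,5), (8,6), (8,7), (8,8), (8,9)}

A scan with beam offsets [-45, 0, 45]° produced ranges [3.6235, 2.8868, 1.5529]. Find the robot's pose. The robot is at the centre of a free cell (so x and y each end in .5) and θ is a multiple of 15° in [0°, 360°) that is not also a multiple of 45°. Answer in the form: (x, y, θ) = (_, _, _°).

Candidates: 55 free-cell centres × 16 headings = 880 poses. Raycast each; keep the one whose scan matches to 4 dp.
  (7.5, 3.5, 240°): beam 1 = 6.7293 ≠ 3.6235 ✗
  (1.5, 6.5, 345°): beam 1 = 6.3509 ≠ 3.6235 ✗
  (5.5, 3.5, 300°): beam 1 = 2.5882 ≠ 3.6235 ✗
  (7.5, 4.5, 330°): beam 1 = 1.9319 ≠ 3.6235 ✗
  (6.5, 6.5, 210°): beam 1 = 5.6940 ≠ 3.6235 ✗
  …
  (4.5, 6.5, 60°): r_1=3.6235, r_2=2.8868, r_3=1.5529 — all match ✓
No second candidate reproduces the full scan.

(x, y, θ) = (4.5, 6.5, 60°)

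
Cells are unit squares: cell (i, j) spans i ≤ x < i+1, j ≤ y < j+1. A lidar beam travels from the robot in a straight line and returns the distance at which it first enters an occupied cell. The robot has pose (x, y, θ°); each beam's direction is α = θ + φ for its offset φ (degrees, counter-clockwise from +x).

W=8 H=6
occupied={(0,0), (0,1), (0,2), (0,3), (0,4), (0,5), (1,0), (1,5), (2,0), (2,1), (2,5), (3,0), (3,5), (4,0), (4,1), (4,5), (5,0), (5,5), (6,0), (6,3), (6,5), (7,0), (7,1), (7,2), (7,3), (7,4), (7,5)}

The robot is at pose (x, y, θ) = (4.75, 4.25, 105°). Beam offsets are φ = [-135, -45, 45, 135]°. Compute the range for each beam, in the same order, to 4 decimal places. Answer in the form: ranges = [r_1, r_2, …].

ranges = [1.4434, 0.8660, 1.5000, 3.5000]

beam 1: φ=-135°, α=330°
  direction (0.8660, -0.5000); cell (4,4); t to first gridline: x 0.2887, y 0.5000 (then +1.1547 / +2.0000)
    (5,4) via x @ 0.2887
    (5,3) via y @ 0.5000
    (6,3) via x @ 1.4434  # hit
  → r_1 = 1.4434
beam 2: φ=-45°, α=60°
  direction (0.5000, 0.8660); cell (4,4); t to first gridline: x 0.5000, y 0.8660 (then +2.0000 / +1.1547)
    (5,4) via x @ 0.5000
    (5,5) via y @ 0.8660  # hit
  → r_2 = 0.8660
beam 3: φ=45°, α=150°
  direction (-0.8660, 0.5000); cell (4,4); t to first gridline: x 0.8660, y 1.5000 (then +1.1547 / +2.0000)
    (3,4) via x @ 0.8660
    (3,5) via y @ 1.5000  # hit
  → r_3 = 1.5000
beam 4: φ=135°, α=240°
  direction (-0.5000, -0.8660); cell (4,4); t to first gridline: x 1.5000, y 0.2887 (then +2.0000 / +1.1547)
    (4,3) via y @ 0.2887
    (4,2) via y @ 1.4434
    (3,2) via x @ 1.5000
    (3,1) via y @ 2.5981
    (2,1) via x @ 3.5000  # hit
  → r_4 = 3.5000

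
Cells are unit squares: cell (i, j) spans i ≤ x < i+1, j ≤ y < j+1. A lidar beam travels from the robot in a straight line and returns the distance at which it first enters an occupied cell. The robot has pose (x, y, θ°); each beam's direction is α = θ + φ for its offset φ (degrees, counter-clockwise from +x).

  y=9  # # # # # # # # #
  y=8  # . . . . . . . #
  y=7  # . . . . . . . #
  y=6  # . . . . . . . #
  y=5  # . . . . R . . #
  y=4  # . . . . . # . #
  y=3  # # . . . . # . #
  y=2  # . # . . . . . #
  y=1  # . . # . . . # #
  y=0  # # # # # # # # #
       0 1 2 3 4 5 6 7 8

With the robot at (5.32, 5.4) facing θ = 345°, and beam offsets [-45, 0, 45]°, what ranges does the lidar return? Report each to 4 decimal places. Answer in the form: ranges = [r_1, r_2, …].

beam 1: φ=-45°, α=300°
  direction (0.5000, -0.8660); cell (5,5); t to first gridline: x 1.3600, y 0.4619 (then +2.0000 / +1.1547)
    (5,4) via y @ 0.4619
    (6,4) via x @ 1.3600  # hit
  → r_1 = 1.3600
beam 2: φ=0°, α=345°
  direction (0.9659, -0.2588); cell (5,5); t to first gridline: x 0.7040, y 1.5455 (then +1.0353 / +3.8637)
    (6,5) via x @ 0.7040
    (6,4) via y @ 1.5455  # hit
  → r_2 = 1.5455
beam 3: φ=45°, α=30°
  direction (0.8660, 0.5000); cell (5,5); t to first gridline: x 0.7852, y 1.2000 (then +1.1547 / +2.0000)
    (6,5) via x @ 0.7852
    (6,6) via y @ 1.2000
    (7,6) via x @ 1.9399
    (8,6) via x @ 3.0946  # hit
  → r_3 = 3.0946

ranges = [1.3600, 1.5455, 3.0946]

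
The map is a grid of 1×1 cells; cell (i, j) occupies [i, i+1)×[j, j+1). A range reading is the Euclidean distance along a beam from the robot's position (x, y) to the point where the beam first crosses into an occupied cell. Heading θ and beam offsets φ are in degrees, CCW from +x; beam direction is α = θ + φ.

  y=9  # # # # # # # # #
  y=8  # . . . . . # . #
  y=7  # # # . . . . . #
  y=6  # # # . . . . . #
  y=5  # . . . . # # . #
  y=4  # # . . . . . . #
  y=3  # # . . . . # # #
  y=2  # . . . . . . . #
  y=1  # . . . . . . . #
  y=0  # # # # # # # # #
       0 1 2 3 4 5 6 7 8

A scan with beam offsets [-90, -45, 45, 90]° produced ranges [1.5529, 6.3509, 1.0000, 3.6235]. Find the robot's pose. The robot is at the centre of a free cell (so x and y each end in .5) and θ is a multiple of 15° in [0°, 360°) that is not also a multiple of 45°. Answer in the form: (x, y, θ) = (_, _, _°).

Enumerate (i+0.5, j+0.5, θ) over the 45 free cells and 16 admissible headings. For each, cast all 4 beams and compare to the given ranges.
  (6.5, 1.5, 120°): beam 1 = 1.7321 ≠ 1.5529 ✗
  (3.5, 8.5, 345°): beam 1 = 1.9319 ≠ 1.5529 ✗
  (7.5, 5.5, 120°): beam 1 = 0.5774 ≠ 1.5529 ✗
  (6.5, 1.5, 15°): beam 1 = 0.5176 ≠ 1.5529 ✗
  …
  (4.5, 6.5, 285°): r_1=1.5529, r_2=6.3509, r_3=1.0000, r_4=3.6235 — all match ✓
Only this pose fits every beam.

(x, y, θ) = (4.5, 6.5, 285°)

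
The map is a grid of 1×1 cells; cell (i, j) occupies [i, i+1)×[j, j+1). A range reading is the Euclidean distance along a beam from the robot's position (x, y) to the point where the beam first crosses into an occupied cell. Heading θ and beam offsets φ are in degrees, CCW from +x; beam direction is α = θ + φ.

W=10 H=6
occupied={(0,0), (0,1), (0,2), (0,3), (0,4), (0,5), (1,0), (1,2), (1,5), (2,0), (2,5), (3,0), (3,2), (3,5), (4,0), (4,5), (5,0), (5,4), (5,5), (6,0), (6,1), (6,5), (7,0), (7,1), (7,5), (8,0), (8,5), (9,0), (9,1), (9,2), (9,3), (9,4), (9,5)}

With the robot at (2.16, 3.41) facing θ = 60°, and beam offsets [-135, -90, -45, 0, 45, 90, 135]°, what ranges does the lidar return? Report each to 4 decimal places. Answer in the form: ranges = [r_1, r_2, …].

beam 1: φ=-135°, α=285°
  d=(0.2588,-0.9659)  start (2,3)  tX=3.2455 tY=0.4245  stride 1/|dx|=3.8637 1/|dy|=1.0353
    cross y-line → (2,2), t=0.4245
    cross y-line → (2,1), t=1.4597
    cross y-line → (2,0), t=2.4950 (wall)
  → r_1 = 2.4950
beam 2: φ=-90°, α=330°
  d=(0.8660,-0.5000)  start (2,3)  tX=0.9699 tY=0.8200  stride 1/|dx|=1.1547 1/|dy|=2.0000
    cross y-line → (2,2), t=0.8200
    cross x-line → (3,2), t=0.9699 (wall)
  → r_2 = 0.9699
beam 3: φ=-45°, α=15°
  d=(0.9659,0.2588)  start (2,3)  tX=0.8696 tY=2.2796  stride 1/|dx|=1.0353 1/|dy|=3.8637
    cross x-line → (3,3), t=0.8696
    cross x-line → (4,3), t=1.9049
    cross y-line → (4,4), t=2.2796
    cross x-line → (5,4), t=2.9402 (wall)
  → r_3 = 2.9402
beam 4: φ=0°, α=60°
  d=(0.5000,0.8660)  start (2,3)  tX=1.6800 tY=0.6813  stride 1/|dx|=2.0000 1/|dy|=1.1547
    cross y-line → (2,4), t=0.6813
    cross x-line → (3,4), t=1.6800
    cross y-line → (3,5), t=1.8360 (wall)
  → r_4 = 1.8360
beam 5: φ=45°, α=105°
  d=(-0.2588,0.9659)  start (2,3)  tX=0.6182 tY=0.6108  stride 1/|dx|=3.8637 1/|dy|=1.0353
    cross y-line → (2,4), t=0.6108
    cross x-line → (1,4), t=0.6182
    cross y-line → (1,5), t=1.6461 (wall)
  → r_5 = 1.6461
beam 6: φ=90°, α=150°
  d=(-0.8660,0.5000)  start (2,3)  tX=0.1848 tY=1.1800  stride 1/|dx|=1.1547 1/|dy|=2.0000
    cross x-line → (1,3), t=0.1848
    cross y-line → (1,4), t=1.1800
    cross x-line → (0,4), t=1.3395 (wall)
  → r_6 = 1.3395
beam 7: φ=135°, α=195°
  d=(-0.9659,-0.2588)  start (2,3)  tX=0.1656 tY=1.5841  stride 1/|dx|=1.0353 1/|dy|=3.8637
    cross x-line → (1,3), t=0.1656
    cross x-line → (0,3), t=1.2009 (wall)
  → r_7 = 1.2009

ranges = [2.4950, 0.9699, 2.9402, 1.8360, 1.6461, 1.3395, 1.2009]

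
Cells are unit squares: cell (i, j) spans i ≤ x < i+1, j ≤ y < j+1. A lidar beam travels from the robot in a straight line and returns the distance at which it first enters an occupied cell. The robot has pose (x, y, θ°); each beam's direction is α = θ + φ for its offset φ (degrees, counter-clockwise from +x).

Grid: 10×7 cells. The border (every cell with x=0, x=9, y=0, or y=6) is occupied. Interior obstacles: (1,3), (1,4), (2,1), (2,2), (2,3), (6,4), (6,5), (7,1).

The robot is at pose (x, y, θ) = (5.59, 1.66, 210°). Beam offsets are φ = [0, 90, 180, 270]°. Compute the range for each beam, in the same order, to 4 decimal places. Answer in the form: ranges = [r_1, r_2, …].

ranges = [1.3200, 0.7621, 3.9375, 5.0114]

beam 1: φ=0°, α=210°
  dir = (cos 210°, sin 210°) = (-0.8660, -0.5000); from cell (5,1)
  next x-line at t=0.6813, next y-line at t=1.3200; Δt_x=1.1547, Δt_y=2.0000
    x: enter (4,1) at t=0.6813
    y: enter (4,0) at t=1.3200 ← occupied
  → r_1 = 1.3200
beam 2: φ=90°, α=300°
  dir = (cos 300°, sin 300°) = (0.5000, -0.8660); from cell (5,1)
  next x-line at t=0.8200, next y-line at t=0.7621; Δt_x=2.0000, Δt_y=1.1547
    y: enter (5,0) at t=0.7621 ← occupied
  → r_2 = 0.7621
beam 3: φ=180°, α=30°
  dir = (cos 30°, sin 30°) = (0.8660, 0.5000); from cell (5,1)
  next x-line at t=0.4734, next y-line at t=0.6800; Δt_x=1.1547, Δt_y=2.0000
    x: enter (6,1) at t=0.4734
    y: enter (6,2) at t=0.6800
    x: enter (7,2) at t=1.6281
    y: enter (7,3) at t=2.6800
    x: enter (8,3) at t=2.7828
    x: enter (9,3) at t=3.9375 ← occupied
  → r_3 = 3.9375
beam 4: φ=270°, α=120°
  dir = (cos 120°, sin 120°) = (-0.5000, 0.8660); from cell (5,1)
  next x-line at t=1.1800, next y-line at t=0.3926; Δt_x=2.0000, Δt_y=1.1547
    y: enter (5,2) at t=0.3926
    x: enter (4,2) at t=1.1800
    y: enter (4,3) at t=1.5473
    y: enter (4,4) at t=2.7020
    x: enter (3,4) at t=3.1800
    y: enter (3,5) at t=3.8567
    y: enter (3,6) at t=5.0114 ← occupied
  → r_4 = 5.0114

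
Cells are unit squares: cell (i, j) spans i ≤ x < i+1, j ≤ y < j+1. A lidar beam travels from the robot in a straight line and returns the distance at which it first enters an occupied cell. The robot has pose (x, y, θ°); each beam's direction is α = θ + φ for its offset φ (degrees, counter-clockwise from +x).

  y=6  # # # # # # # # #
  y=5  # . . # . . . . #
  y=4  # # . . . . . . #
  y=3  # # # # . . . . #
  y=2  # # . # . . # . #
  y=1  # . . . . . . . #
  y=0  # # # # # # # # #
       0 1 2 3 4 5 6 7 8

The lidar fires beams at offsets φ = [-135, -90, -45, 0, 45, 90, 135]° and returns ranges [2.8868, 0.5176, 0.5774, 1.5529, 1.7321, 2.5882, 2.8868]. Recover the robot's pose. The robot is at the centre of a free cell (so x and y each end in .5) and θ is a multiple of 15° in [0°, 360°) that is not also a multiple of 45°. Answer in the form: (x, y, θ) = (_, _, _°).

The pose lattice has 27·16 = 432 candidates. Test each by forward raycasting.
  (4.5, 1.5, 345°): beam 1 = 1.0000 ≠ 2.8868 ✗
  (6.5, 1.5, 345°): beam 1 = 1.0000 ≠ 2.8868 ✗
  (5.5, 3.5, 240°): beam 1 = 2.5882 ≠ 2.8868 ✗
  (4.5, 1.5, 210°): beam 1 = 4.6587 ≠ 2.8868 ✗
  …
  (6.5, 3.5, 345°): r_1=2.8868, r_2=0.5176, r_3=0.5774, r_4=1.5529, r_5=1.7321, r_6=2.5882, r_7=2.8868 — all match ✓
No second candidate reproduces the full scan.

(x, y, θ) = (6.5, 3.5, 345°)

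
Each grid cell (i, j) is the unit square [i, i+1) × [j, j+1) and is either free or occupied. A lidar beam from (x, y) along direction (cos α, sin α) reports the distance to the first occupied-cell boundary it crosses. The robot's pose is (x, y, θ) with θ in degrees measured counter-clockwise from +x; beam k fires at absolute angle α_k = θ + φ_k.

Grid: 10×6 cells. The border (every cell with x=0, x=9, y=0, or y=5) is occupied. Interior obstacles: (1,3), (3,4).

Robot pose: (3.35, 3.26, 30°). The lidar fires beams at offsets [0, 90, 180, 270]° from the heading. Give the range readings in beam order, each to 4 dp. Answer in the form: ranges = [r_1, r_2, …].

beam 1: φ=0°, α=30°
  cosα=0.8660 sinα=0.5000 | (3,3) | tMaxX 0.7506 tMaxY 1.4800 | tΔX 1.1547 tΔY 2.0000
    t=0.7506 [x] (4,3)
    t=1.4800 [y] (4,4)
    t=1.9053 [x] (5,4)
    t=3.0600 [x] (6,4)
    t=3.4800 [y] (6,5) — stop
  → r_1 = 3.4800
beam 2: φ=90°, α=120°
  cosα=-0.5000 sinα=0.8660 | (3,3) | tMaxX 0.7000 tMaxY 0.8545 | tΔX 2.0000 tΔY 1.1547
    t=0.7000 [x] (2,3)
    t=0.8545 [y] (2,4)
    t=2.0092 [y] (2,5) — stop
  → r_2 = 2.0092
beam 3: φ=180°, α=210°
  cosα=-0.8660 sinα=-0.5000 | (3,3) | tMaxX 0.4041 tMaxY 0.5200 | tΔX 1.1547 tΔY 2.0000
    t=0.4041 [x] (2,3)
    t=0.5200 [y] (2,2)
    t=1.5588 [x] (1,2)
    t=2.5200 [y] (1,1)
    t=2.7135 [x] (0,1) — stop
  → r_3 = 2.7135
beam 4: φ=270°, α=300°
  cosα=0.5000 sinα=-0.8660 | (3,3) | tMaxX 1.3000 tMaxY 0.3002 | tΔX 2.0000 tΔY 1.1547
    t=0.3002 [y] (3,2)
    t=1.3000 [x] (4,2)
    t=1.4549 [y] (4,1)
    t=2.6096 [y] (4,0) — stop
  → r_4 = 2.6096

ranges = [3.4800, 2.0092, 2.7135, 2.6096]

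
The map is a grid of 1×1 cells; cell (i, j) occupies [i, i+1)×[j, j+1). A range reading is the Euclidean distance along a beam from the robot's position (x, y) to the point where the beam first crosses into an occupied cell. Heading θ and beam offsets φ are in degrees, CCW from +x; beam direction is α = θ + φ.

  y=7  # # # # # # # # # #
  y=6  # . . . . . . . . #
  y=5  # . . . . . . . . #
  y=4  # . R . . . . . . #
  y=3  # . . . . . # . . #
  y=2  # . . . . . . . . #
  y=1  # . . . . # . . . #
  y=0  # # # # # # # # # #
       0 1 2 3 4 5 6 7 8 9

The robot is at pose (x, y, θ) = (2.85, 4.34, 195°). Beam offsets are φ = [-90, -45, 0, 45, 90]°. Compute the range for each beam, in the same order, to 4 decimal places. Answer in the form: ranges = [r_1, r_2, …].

beam 1: φ=-90°, α=105°
  direction (-0.2588, 0.9659); cell (2,4); t to first gridline: x 3.2841, y 0.6833 (then +3.8637 / +1.0353)
    (2,5) via y @ 0.6833
    (2,6) via y @ 1.7186
    (2,7) via y @ 2.7538  # hit
  → r_1 = 2.7538
beam 2: φ=-45°, α=150°
  direction (-0.8660, 0.5000); cell (2,4); t to first gridline: x 0.9815, y 1.3200 (then +1.1547 / +2.0000)
    (1,4) via x @ 0.9815
    (1,5) via y @ 1.3200
    (0,5) via x @ 2.1362  # hit
  → r_2 = 2.1362
beam 3: φ=0°, α=195°
  direction (-0.9659, -0.2588); cell (2,4); t to first gridline: x 0.8800, y 1.3137 (then +1.0353 / +3.8637)
    (1,4) via x @ 0.8800
    (1,3) via y @ 1.3137
    (0,3) via x @ 1.9153  # hit
  → r_3 = 1.9153
beam 4: φ=45°, α=240°
  direction (-0.5000, -0.8660); cell (2,4); t to first gridline: x 1.7000, y 0.3926 (then +2.0000 / +1.1547)
    (2,3) via y @ 0.3926
    (2,2) via y @ 1.5473
    (1,2) via x @ 1.7000
    (1,1) via y @ 2.7020
    (0,1) via x @ 3.7000  # hit
  → r_4 = 3.7000
beam 5: φ=90°, α=285°
  direction (0.2588, -0.9659); cell (2,4); t to first gridline: x 0.5796, y 0.3520 (then +3.8637 / +1.0353)
    (2,3) via y @ 0.3520
    (3,3) via x @ 0.5796
    (3,2) via y @ 1.3873
    (3,1) via y @ 2.4225
    (3,0) via y @ 3.4578  # hit
  → r_5 = 3.4578

ranges = [2.7538, 2.1362, 1.9153, 3.7000, 3.4578]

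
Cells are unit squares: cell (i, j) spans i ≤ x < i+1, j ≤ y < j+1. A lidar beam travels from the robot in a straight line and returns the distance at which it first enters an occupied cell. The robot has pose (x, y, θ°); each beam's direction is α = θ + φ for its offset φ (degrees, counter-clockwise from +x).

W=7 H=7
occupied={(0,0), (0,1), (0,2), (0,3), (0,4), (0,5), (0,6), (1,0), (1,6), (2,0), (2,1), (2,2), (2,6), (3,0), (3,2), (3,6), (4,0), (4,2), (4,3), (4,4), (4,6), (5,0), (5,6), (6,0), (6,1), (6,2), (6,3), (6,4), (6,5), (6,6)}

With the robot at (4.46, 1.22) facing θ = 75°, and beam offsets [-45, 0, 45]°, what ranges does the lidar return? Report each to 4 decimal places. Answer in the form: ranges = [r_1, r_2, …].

beam 1: φ=-45°, α=30°
  cosα=0.8660 sinα=0.5000 | (4,1) | tMaxX 0.6235 tMaxY 1.5600 | tΔX 1.1547 tΔY 2.0000
    t=0.6235 [x] (5,1)
    t=1.5600 [y] (5,2)
    t=1.7782 [x] (6,2) — stop
  → r_1 = 1.7782
beam 2: φ=0°, α=75°
  cosα=0.2588 sinα=0.9659 | (4,1) | tMaxX 2.0864 tMaxY 0.8075 | tΔX 3.8637 tΔY 1.0353
    t=0.8075 [y] (4,2) — stop
  → r_2 = 0.8075
beam 3: φ=45°, α=120°
  cosα=-0.5000 sinα=0.8660 | (4,1) | tMaxX 0.9200 tMaxY 0.9007 | tΔX 2.0000 tΔY 1.1547
    t=0.9007 [y] (4,2) — stop
  → r_3 = 0.9007

ranges = [1.7782, 0.8075, 0.9007]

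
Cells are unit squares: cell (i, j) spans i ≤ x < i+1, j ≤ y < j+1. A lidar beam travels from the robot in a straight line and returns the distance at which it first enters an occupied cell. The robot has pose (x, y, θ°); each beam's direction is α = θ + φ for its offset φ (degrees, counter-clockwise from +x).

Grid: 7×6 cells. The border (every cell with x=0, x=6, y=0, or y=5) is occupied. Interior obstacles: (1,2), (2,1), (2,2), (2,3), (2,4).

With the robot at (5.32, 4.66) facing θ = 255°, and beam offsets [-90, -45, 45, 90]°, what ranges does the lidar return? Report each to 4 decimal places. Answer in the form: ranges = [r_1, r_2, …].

beam 1: φ=-90°, α=165°
  d=(-0.9659,0.2588)  start (5,4)  tX=0.3313 tY=1.3137  stride 1/|dx|=1.0353 1/|dy|=3.8637
    cross x-line → (4,4), t=0.3313
    cross y-line → (4,5), t=1.3137 (wall)
  → r_1 = 1.3137
beam 2: φ=-45°, α=210°
  d=(-0.8660,-0.5000)  start (5,4)  tX=0.3695 tY=1.3200  stride 1/|dx|=1.1547 1/|dy|=2.0000
    cross x-line → (4,4), t=0.3695
    cross y-line → (4,3), t=1.3200
    cross x-line → (3,3), t=1.5242
    cross x-line → (2,3), t=2.6789 (wall)
  → r_2 = 2.6789
beam 3: φ=45°, α=300°
  d=(0.5000,-0.8660)  start (5,4)  tX=1.3600 tY=0.7621  stride 1/|dx|=2.0000 1/|dy|=1.1547
    cross y-line → (5,3), t=0.7621
    cross x-line → (6,3), t=1.3600 (wall)
  → r_3 = 1.3600
beam 4: φ=90°, α=345°
  d=(0.9659,-0.2588)  start (5,4)  tX=0.7040 tY=2.5500  stride 1/|dx|=1.0353 1/|dy|=3.8637
    cross x-line → (6,4), t=0.7040 (wall)
  → r_4 = 0.7040

ranges = [1.3137, 2.6789, 1.3600, 0.7040]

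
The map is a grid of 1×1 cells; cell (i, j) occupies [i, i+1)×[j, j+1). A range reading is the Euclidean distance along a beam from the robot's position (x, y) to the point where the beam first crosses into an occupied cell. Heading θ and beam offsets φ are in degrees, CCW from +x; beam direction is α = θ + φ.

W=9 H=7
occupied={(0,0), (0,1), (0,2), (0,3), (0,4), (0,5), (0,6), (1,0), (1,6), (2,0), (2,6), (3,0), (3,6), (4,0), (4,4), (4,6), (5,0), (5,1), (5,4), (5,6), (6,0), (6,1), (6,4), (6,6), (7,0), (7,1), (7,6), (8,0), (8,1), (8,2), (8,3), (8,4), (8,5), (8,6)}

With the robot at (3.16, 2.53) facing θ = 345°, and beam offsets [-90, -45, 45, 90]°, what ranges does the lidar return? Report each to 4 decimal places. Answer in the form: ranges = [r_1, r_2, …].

beam 1: φ=-90°, α=255°
  cosα=-0.2588 sinα=-0.9659 | (3,2) | tMaxX 0.6182 tMaxY 0.5487 | tΔX 3.8637 tΔY 1.0353
    t=0.5487 [y] (3,1)
    t=0.6182 [x] (2,1)
    t=1.5840 [y] (2,0) — stop
  → r_1 = 1.5840
beam 2: φ=-45°, α=300°
  cosα=0.5000 sinα=-0.8660 | (3,2) | tMaxX 1.6800 tMaxY 0.6120 | tΔX 2.0000 tΔY 1.1547
    t=0.6120 [y] (3,1)
    t=1.6800 [x] (4,1)
    t=1.7667 [y] (4,0) — stop
  → r_2 = 1.7667
beam 3: φ=45°, α=30°
  cosα=0.8660 sinα=0.5000 | (3,2) | tMaxX 0.9699 tMaxY 0.9400 | tΔX 1.1547 tΔY 2.0000
    t=0.9400 [y] (3,3)
    t=0.9699 [x] (4,3)
    t=2.1246 [x] (5,3)
    t=2.9400 [y] (5,4) — stop
  → r_3 = 2.9400
beam 4: φ=90°, α=75°
  cosα=0.2588 sinα=0.9659 | (3,2) | tMaxX 3.2455 tMaxY 0.4866 | tΔX 3.8637 tΔY 1.0353
    t=0.4866 [y] (3,3)
    t=1.5219 [y] (3,4)
    t=2.5571 [y] (3,5)
    t=3.2455 [x] (4,5)
    t=3.5924 [y] (4,6) — stop
  → r_4 = 3.5924

ranges = [1.5840, 1.7667, 2.9400, 3.5924]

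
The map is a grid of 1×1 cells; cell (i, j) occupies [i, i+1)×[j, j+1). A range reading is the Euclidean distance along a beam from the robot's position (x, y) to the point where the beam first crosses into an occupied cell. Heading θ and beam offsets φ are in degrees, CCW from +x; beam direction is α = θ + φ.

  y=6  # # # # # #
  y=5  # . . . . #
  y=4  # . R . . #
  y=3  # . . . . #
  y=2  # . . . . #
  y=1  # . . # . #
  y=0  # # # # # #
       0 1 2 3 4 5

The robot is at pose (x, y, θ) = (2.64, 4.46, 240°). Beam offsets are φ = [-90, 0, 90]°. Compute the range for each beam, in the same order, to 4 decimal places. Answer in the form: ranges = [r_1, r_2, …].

beam 1: φ=-90°, α=150°
  dir = (cos 150°, sin 150°) = (-0.8660, 0.5000); from cell (2,4)
  next x-line at t=0.7390, next y-line at t=1.0800; Δt_x=1.1547, Δt_y=2.0000
    x: enter (1,4) at t=0.7390
    y: enter (1,5) at t=1.0800
    x: enter (0,5) at t=1.8937 ← occupied
  → r_1 = 1.8937
beam 2: φ=0°, α=240°
  dir = (cos 240°, sin 240°) = (-0.5000, -0.8660); from cell (2,4)
  next x-line at t=1.2800, next y-line at t=0.5312; Δt_x=2.0000, Δt_y=1.1547
    y: enter (2,3) at t=0.5312
    x: enter (1,3) at t=1.2800
    y: enter (1,2) at t=1.6859
    y: enter (1,1) at t=2.8406
    x: enter (0,1) at t=3.2800 ← occupied
  → r_2 = 3.2800
beam 3: φ=90°, α=330°
  dir = (cos 330°, sin 330°) = (0.8660, -0.5000); from cell (2,4)
  next x-line at t=0.4157, next y-line at t=0.9200; Δt_x=1.1547, Δt_y=2.0000
    x: enter (3,4) at t=0.4157
    y: enter (3,3) at t=0.9200
    x: enter (4,3) at t=1.5704
    x: enter (5,3) at t=2.7251 ← occupied
  → r_3 = 2.7251

ranges = [1.8937, 3.2800, 2.7251]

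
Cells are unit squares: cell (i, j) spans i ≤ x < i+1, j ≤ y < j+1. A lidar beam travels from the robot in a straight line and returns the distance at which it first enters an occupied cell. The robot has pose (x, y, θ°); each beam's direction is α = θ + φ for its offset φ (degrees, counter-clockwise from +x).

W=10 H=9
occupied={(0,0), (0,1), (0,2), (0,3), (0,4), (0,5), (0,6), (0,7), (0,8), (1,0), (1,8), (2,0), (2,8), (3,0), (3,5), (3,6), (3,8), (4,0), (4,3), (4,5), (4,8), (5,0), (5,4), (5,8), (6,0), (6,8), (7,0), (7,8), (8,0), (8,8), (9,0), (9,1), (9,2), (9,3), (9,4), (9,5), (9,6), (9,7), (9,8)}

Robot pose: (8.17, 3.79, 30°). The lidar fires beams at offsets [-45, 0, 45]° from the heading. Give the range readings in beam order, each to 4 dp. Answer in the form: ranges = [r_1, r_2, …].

ranges = [0.8593, 0.9584, 3.2069]

beam 1: φ=-45°, α=345°
  cosα=0.9659 sinα=-0.2588 | (8,3) | tMaxX 0.8593 tMaxY 3.0523 | tΔX 1.0353 tΔY 3.8637
    t=0.8593 [x] (9,3) — stop
  → r_1 = 0.8593
beam 2: φ=0°, α=30°
  cosα=0.8660 sinα=0.5000 | (8,3) | tMaxX 0.9584 tMaxY 0.4200 | tΔX 1.1547 tΔY 2.0000
    t=0.4200 [y] (8,4)
    t=0.9584 [x] (9,4) — stop
  → r_2 = 0.9584
beam 3: φ=45°, α=75°
  cosα=0.2588 sinα=0.9659 | (8,3) | tMaxX 3.2069 tMaxY 0.2174 | tΔX 3.8637 tΔY 1.0353
    t=0.2174 [y] (8,4)
    t=1.2527 [y] (8,5)
    t=2.2880 [y] (8,6)
    t=3.2069 [x] (9,6) — stop
  → r_3 = 3.2069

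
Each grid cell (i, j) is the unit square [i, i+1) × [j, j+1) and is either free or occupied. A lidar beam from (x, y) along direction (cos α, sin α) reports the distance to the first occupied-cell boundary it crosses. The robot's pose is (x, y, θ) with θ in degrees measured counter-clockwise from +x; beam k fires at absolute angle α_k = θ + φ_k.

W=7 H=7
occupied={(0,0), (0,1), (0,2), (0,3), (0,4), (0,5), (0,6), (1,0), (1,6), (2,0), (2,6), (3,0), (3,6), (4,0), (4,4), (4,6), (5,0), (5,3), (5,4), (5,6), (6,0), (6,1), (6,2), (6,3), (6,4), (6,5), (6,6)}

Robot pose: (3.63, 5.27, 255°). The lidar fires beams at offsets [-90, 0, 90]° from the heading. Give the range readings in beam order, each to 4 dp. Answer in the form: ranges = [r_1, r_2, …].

beam 1: φ=-90°, α=165°
  direction (-0.9659, 0.2588); cell (3,5); t to first gridline: x 0.6522, y 2.8205 (then +1.0353 / +3.8637)
    (2,5) via x @ 0.6522
    (1,5) via x @ 1.6875
    (0,5) via x @ 2.7228  # hit
  → r_1 = 2.7228
beam 2: φ=0°, α=255°
  direction (-0.2588, -0.9659); cell (3,5); t to first gridline: x 2.4341, y 0.2795 (then +3.8637 / +1.0353)
    (3,4) via y @ 0.2795
    (3,3) via y @ 1.3148
    (3,2) via y @ 2.3501
    (2,2) via x @ 2.4341
    (2,1) via y @ 3.3854
    (2,0) via y @ 4.4206  # hit
  → r_2 = 4.4206
beam 3: φ=90°, α=345°
  direction (0.9659, -0.2588); cell (3,5); t to first gridline: x 0.3831, y 1.0432 (then +1.0353 / +3.8637)
    (4,5) via x @ 0.3831
    (4,4) via y @ 1.0432  # hit
  → r_3 = 1.0432

ranges = [2.7228, 4.4206, 1.0432]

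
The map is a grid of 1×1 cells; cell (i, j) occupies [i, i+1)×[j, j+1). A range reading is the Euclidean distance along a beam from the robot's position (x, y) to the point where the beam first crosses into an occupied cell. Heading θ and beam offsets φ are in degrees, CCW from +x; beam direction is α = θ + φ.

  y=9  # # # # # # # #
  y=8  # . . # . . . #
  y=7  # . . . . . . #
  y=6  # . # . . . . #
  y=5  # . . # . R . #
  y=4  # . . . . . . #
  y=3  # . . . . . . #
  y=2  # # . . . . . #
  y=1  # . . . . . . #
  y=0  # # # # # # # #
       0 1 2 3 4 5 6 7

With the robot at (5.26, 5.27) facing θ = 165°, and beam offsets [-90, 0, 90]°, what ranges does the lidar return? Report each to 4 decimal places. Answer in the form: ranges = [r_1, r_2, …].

beam 1: φ=-90°, α=75°
  dir = (cos 75°, sin 75°) = (0.2588, 0.9659); from cell (5,5)
  next x-line at t=2.8591, next y-line at t=0.7558; Δt_x=3.8637, Δt_y=1.0353
    y: enter (5,6) at t=0.7558
    y: enter (5,7) at t=1.7910
    y: enter (5,8) at t=2.8263
    x: enter (6,8) at t=2.8591
    y: enter (6,9) at t=3.8616 ← occupied
  → r_1 = 3.8616
beam 2: φ=0°, α=165°
  dir = (cos 165°, sin 165°) = (-0.9659, 0.2588); from cell (5,5)
  next x-line at t=0.2692, next y-line at t=2.8205; Δt_x=1.0353, Δt_y=3.8637
    x: enter (4,5) at t=0.2692
    x: enter (3,5) at t=1.3044 ← occupied
  → r_2 = 1.3044
beam 3: φ=90°, α=255°
  dir = (cos 255°, sin 255°) = (-0.2588, -0.9659); from cell (5,5)
  next x-line at t=1.0046, next y-line at t=0.2795; Δt_x=3.8637, Δt_y=1.0353
    y: enter (5,4) at t=0.2795
    x: enter (4,4) at t=1.0046
    y: enter (4,3) at t=1.3148
    y: enter (4,2) at t=2.3501
    y: enter (4,1) at t=3.3854
    y: enter (4,0) at t=4.4206 ← occupied
  → r_3 = 4.4206

ranges = [3.8616, 1.3044, 4.4206]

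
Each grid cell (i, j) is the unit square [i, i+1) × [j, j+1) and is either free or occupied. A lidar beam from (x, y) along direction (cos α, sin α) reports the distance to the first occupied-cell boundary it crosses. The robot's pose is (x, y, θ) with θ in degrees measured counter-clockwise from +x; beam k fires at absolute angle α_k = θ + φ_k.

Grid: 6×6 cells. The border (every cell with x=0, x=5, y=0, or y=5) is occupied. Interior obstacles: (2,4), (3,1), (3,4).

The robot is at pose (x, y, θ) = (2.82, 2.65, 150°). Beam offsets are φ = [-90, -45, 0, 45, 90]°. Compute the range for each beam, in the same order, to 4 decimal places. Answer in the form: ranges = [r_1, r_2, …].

beam 1: φ=-90°, α=60°
  direction (0.5000, 0.8660); cell (2,2); t to first gridline: x 0.3600, y 0.4041 (then +2.0000 / +1.1547)
    (3,2) via x @ 0.3600
    (3,3) via y @ 0.4041
    (3,4) via y @ 1.5588  # hit
  → r_1 = 1.5588
beam 2: φ=-45°, α=105°
  direction (-0.2588, 0.9659); cell (2,2); t to first gridline: x 3.1682, y 0.3623 (then +3.8637 / +1.0353)
    (2,3) via y @ 0.3623
    (2,4) via y @ 1.3976  # hit
  → r_2 = 1.3976
beam 3: φ=0°, α=150°
  direction (-0.8660, 0.5000); cell (2,2); t to first gridline: x 0.9469, y 0.7000 (then +1.1547 / +2.0000)
    (2,3) via y @ 0.7000
    (1,3) via x @ 0.9469
    (0,3) via x @ 2.1016  # hit
  → r_3 = 2.1016
beam 4: φ=45°, α=195°
  direction (-0.9659, -0.2588); cell (2,2); t to first gridline: x 0.8489, y 2.5114 (then +1.0353 / +3.8637)
    (1,2) via x @ 0.8489
    (0,2) via x @ 1.8842  # hit
  → r_4 = 1.8842
beam 5: φ=90°, α=240°
  direction (-0.5000, -0.8660); cell (2,2); t to first gridline: x 1.6400, y 0.7506 (then +2.0000 / +1.1547)
    (2,1) via y @ 0.7506
    (1,1) via x @ 1.6400
    (1,0) via y @ 1.9053  # hit
  → r_5 = 1.9053

ranges = [1.5588, 1.3976, 2.1016, 1.8842, 1.9053]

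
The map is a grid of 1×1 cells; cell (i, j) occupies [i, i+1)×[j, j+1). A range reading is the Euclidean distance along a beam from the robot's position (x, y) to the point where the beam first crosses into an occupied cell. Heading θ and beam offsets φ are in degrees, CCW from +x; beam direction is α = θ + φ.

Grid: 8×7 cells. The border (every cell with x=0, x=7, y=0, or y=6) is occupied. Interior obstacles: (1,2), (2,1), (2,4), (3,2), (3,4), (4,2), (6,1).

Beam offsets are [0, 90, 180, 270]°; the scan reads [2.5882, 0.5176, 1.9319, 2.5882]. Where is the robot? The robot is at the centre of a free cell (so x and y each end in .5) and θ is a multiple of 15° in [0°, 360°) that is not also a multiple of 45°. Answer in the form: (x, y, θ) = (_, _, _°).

(x, y, θ) = (4.5, 5.5, 345°)

Candidates: 23 free-cell centres × 16 headings = 368 poses. Raycast each; keep the one whose scan matches to 4 dp.
  (4.5, 3.5, 330°): beam 1 = 2.8868 ≠ 2.5882 ✗
  (1.5, 5.5, 60°): beam 1 = 0.5774 ≠ 2.5882 ✗
  (3.5, 5.5, 285°): beam 1 = 0.5176 ≠ 2.5882 ✗
  (1.5, 1.5, 120°): beam 1 = 0.5774 ≠ 2.5882 ✗
  (6.5, 5.5, 285°): beam 1 = 1.9319 ≠ 2.5882 ✗
  …
  (4.5, 5.5, 345°): r_1=2.5882, r_2=0.5176, r_3=1.9319, r_4=2.5882 — all match ✓
Only this pose fits every beam.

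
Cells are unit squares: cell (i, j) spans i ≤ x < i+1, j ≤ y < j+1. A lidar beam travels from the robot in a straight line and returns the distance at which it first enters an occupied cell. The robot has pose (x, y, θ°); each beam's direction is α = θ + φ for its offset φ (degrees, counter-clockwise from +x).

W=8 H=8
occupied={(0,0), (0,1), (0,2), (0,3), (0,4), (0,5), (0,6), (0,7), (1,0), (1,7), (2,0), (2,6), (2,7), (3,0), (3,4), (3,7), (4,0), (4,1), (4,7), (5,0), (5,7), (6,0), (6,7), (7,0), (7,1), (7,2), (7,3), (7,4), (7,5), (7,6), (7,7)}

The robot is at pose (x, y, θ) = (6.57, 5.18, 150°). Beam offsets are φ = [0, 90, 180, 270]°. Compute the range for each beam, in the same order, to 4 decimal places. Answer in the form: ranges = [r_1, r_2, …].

beam 1: φ=0°, α=150°
  d=(-0.8660,0.5000)  start (6,5)  tX=0.6582 tY=1.6400  stride 1/|dx|=1.1547 1/|dy|=2.0000
    cross x-line → (5,5), t=0.6582
    cross y-line → (5,6), t=1.6400
    cross x-line → (4,6), t=1.8129
    cross x-line → (3,6), t=2.9676
    cross y-line → (3,7), t=3.6400 (wall)
  → r_1 = 3.6400
beam 2: φ=90°, α=240°
  d=(-0.5000,-0.8660)  start (6,5)  tX=1.1400 tY=0.2078  stride 1/|dx|=2.0000 1/|dy|=1.1547
    cross y-line → (6,4), t=0.2078
    cross x-line → (5,4), t=1.1400
    cross y-line → (5,3), t=1.3625
    cross y-line → (5,2), t=2.5172
    cross x-line → (4,2), t=3.1400
    cross y-line → (4,1), t=3.6719 (wall)
  → r_2 = 3.6719
beam 3: φ=180°, α=330°
  d=(0.8660,-0.5000)  start (6,5)  tX=0.4965 tY=0.3600  stride 1/|dx|=1.1547 1/|dy|=2.0000
    cross y-line → (6,4), t=0.3600
    cross x-line → (7,4), t=0.4965 (wall)
  → r_3 = 0.4965
beam 4: φ=270°, α=60°
  d=(0.5000,0.8660)  start (6,5)  tX=0.8600 tY=0.9469  stride 1/|dx|=2.0000 1/|dy|=1.1547
    cross x-line → (7,5), t=0.8600 (wall)
  → r_4 = 0.8600

ranges = [3.6400, 3.6719, 0.4965, 0.8600]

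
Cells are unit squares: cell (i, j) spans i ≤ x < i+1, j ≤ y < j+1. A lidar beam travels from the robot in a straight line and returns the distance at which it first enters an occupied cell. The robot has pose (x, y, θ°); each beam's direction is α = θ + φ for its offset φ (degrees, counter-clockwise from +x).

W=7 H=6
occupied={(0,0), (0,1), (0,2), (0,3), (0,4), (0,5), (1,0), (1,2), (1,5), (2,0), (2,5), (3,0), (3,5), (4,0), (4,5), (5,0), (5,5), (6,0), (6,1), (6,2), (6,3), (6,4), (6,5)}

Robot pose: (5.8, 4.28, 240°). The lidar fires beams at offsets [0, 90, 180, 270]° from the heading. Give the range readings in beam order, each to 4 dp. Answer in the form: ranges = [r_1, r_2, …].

ranges = [3.7874, 0.2309, 0.4000, 1.4400]

beam 1: φ=0°, α=240°
  dir = (cos 240°, sin 240°) = (-0.5000, -0.8660); from cell (5,4)
  next x-line at t=1.6000, next y-line at t=0.3233; Δt_x=2.0000, Δt_y=1.1547
    y: enter (5,3) at t=0.3233
    y: enter (5,2) at t=1.4780
    x: enter (4,2) at t=1.6000
    y: enter (4,1) at t=2.6327
    x: enter (3,1) at t=3.6000
    y: enter (3,0) at t=3.7874 ← occupied
  → r_1 = 3.7874
beam 2: φ=90°, α=330°
  dir = (cos 330°, sin 330°) = (0.8660, -0.5000); from cell (5,4)
  next x-line at t=0.2309, next y-line at t=0.5600; Δt_x=1.1547, Δt_y=2.0000
    x: enter (6,4) at t=0.2309 ← occupied
  → r_2 = 0.2309
beam 3: φ=180°, α=60°
  dir = (cos 60°, sin 60°) = (0.5000, 0.8660); from cell (5,4)
  next x-line at t=0.4000, next y-line at t=0.8314; Δt_x=2.0000, Δt_y=1.1547
    x: enter (6,4) at t=0.4000 ← occupied
  → r_3 = 0.4000
beam 4: φ=270°, α=150°
  dir = (cos 150°, sin 150°) = (-0.8660, 0.5000); from cell (5,4)
  next x-line at t=0.9238, next y-line at t=1.4400; Δt_x=1.1547, Δt_y=2.0000
    x: enter (4,4) at t=0.9238
    y: enter (4,5) at t=1.4400 ← occupied
  → r_4 = 1.4400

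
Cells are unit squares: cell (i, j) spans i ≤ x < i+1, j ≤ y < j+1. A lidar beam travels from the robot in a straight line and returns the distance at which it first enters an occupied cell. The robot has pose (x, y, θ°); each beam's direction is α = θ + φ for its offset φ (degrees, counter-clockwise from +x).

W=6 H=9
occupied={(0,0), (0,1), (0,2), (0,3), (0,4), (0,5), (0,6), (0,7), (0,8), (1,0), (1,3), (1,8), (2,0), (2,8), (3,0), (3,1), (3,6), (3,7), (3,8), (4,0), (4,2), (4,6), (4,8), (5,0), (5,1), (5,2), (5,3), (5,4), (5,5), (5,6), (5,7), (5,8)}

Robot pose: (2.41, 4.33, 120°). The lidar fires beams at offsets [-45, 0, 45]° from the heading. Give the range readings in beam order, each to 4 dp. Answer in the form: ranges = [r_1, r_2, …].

ranges = [2.2796, 2.8200, 1.4597]

beam 1: φ=-45°, α=75°
  cosα=0.2588 sinα=0.9659 | (2,4) | tMaxX 2.2796 tMaxY 0.6936 | tΔX 3.8637 tΔY 1.0353
    t=0.6936 [y] (2,5)
    t=1.7289 [y] (2,6)
    t=2.2796 [x] (3,6) — stop
  → r_1 = 2.2796
beam 2: φ=0°, α=120°
  cosα=-0.5000 sinα=0.8660 | (2,4) | tMaxX 0.8200 tMaxY 0.7736 | tΔX 2.0000 tΔY 1.1547
    t=0.7736 [y] (2,5)
    t=0.8200 [x] (1,5)
    t=1.9283 [y] (1,6)
    t=2.8200 [x] (0,6) — stop
  → r_2 = 2.8200
beam 3: φ=45°, α=165°
  cosα=-0.9659 sinα=0.2588 | (2,4) | tMaxX 0.4245 tMaxY 2.5887 | tΔX 1.0353 tΔY 3.8637
    t=0.4245 [x] (1,4)
    t=1.4597 [x] (0,4) — stop
  → r_3 = 1.4597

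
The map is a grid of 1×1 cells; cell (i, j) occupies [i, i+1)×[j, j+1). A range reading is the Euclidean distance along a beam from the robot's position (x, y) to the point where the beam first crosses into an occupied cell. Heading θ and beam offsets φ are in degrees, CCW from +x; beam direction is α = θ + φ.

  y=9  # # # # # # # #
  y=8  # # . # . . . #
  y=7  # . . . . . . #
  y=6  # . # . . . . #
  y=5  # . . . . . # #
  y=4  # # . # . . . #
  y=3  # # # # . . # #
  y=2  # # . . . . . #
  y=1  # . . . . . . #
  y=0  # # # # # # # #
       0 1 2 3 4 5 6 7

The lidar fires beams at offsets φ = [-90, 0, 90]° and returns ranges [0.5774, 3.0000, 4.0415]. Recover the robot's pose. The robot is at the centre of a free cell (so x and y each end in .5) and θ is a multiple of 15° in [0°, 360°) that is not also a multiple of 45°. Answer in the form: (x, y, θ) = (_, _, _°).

The pose lattice has 37·16 = 592 candidates. Test each by forward raycasting.
  (3.5, 7.5, 285°): beam 1 = 2.5882 ≠ 0.5774 ✗
  (2.5, 7.5, 285°): beam 1 = 1.5529 ≠ 0.5774 ✗
  (6.5, 8.5, 285°): beam 1 = 5.6940 ≠ 0.5774 ✗
  (3.5, 7.5, 75°): beam 1 = 3.6235 ≠ 0.5774 ✗
  …
  (3.5, 5.5, 330°): r_1=0.5774, r_2=3.0000, r_3=4.0415 — all match ✓
Unique over the lattice → pose = (3.5, 5.5, 330°).

(x, y, θ) = (3.5, 5.5, 330°)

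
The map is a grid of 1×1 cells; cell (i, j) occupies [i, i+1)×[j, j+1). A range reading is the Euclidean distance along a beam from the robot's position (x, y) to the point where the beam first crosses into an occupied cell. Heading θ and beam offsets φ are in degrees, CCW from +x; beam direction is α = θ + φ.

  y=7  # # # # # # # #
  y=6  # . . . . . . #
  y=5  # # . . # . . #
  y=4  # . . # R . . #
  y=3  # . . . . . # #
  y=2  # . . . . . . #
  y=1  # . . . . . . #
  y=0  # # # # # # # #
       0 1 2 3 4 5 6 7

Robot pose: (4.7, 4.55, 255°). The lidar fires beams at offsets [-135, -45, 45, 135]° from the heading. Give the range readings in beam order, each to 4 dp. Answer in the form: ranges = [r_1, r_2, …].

ranges = [0.5196, 0.8083, 4.0992, 2.6558]

beam 1: φ=-135°, α=120°
  d=(-0.5000,0.8660)  start (4,4)  tX=1.4000 tY=0.5196  stride 1/|dx|=2.0000 1/|dy|=1.1547
    cross y-line → (4,5), t=0.5196 (wall)
  → r_1 = 0.5196
beam 2: φ=-45°, α=210°
  d=(-0.8660,-0.5000)  start (4,4)  tX=0.8083 tY=1.1000  stride 1/|dx|=1.1547 1/|dy|=2.0000
    cross x-line → (3,4), t=0.8083 (wall)
  → r_2 = 0.8083
beam 3: φ=45°, α=300°
  d=(0.5000,-0.8660)  start (4,4)  tX=0.6000 tY=0.6351  stride 1/|dx|=2.0000 1/|dy|=1.1547
    cross x-line → (5,4), t=0.6000
    cross y-line → (5,3), t=0.6351
    cross y-line → (5,2), t=1.7898
    cross x-line → (6,2), t=2.6000
    cross y-line → (6,1), t=2.9445
    cross y-line → (6,0), t=4.0992 (wall)
  → r_3 = 4.0992
beam 4: φ=135°, α=30°
  d=(0.8660,0.5000)  start (4,4)  tX=0.3464 tY=0.9000  stride 1/|dx|=1.1547 1/|dy|=2.0000
    cross x-line → (5,4), t=0.3464
    cross y-line → (5,5), t=0.9000
    cross x-line → (6,5), t=1.5011
    cross x-line → (7,5), t=2.6558 (wall)
  → r_4 = 2.6558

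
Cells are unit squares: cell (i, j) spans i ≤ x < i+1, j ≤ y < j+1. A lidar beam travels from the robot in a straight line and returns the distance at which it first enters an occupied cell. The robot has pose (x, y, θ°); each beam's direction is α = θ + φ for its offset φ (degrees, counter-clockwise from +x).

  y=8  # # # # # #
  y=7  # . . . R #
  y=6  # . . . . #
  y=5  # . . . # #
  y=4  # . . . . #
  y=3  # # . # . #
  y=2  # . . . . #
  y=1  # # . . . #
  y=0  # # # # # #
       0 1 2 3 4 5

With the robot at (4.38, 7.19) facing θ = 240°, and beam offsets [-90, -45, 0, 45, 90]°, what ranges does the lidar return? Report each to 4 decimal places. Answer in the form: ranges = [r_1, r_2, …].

beam 1: φ=-90°, α=150°
  d=(-0.8660,0.5000)  start (4,7)  tX=0.4388 tY=1.6200  stride 1/|dx|=1.1547 1/|dy|=2.0000
    cross x-line → (3,7), t=0.4388
    cross x-line → (2,7), t=1.5935
    cross y-line → (2,8), t=1.6200 (wall)
  → r_1 = 1.6200
beam 2: φ=-45°, α=195°
  d=(-0.9659,-0.2588)  start (4,7)  tX=0.3934 tY=0.7341  stride 1/|dx|=1.0353 1/|dy|=3.8637
    cross x-line → (3,7), t=0.3934
    cross y-line → (3,6), t=0.7341
    cross x-line → (2,6), t=1.4287
    cross x-line → (1,6), t=2.4640
    cross x-line → (0,6), t=3.4992 (wall)
  → r_2 = 3.4992
beam 3: φ=0°, α=240°
  d=(-0.5000,-0.8660)  start (4,7)  tX=0.7600 tY=0.2194  stride 1/|dx|=2.0000 1/|dy|=1.1547
    cross y-line → (4,6), t=0.2194
    cross x-line → (3,6), t=0.7600
    cross y-line → (3,5), t=1.3741
    cross y-line → (3,4), t=2.5288
    cross x-line → (2,4), t=2.7600
    cross y-line → (2,3), t=3.6835
    cross x-line → (1,3), t=4.7600 (wall)
  → r_3 = 4.7600
beam 4: φ=45°, α=285°
  d=(0.2588,-0.9659)  start (4,7)  tX=2.3955 tY=0.1967  stride 1/|dx|=3.8637 1/|dy|=1.0353
    cross y-line → (4,6), t=0.1967
    cross y-line → (4,5), t=1.2320 (wall)
  → r_4 = 1.2320
beam 5: φ=90°, α=330°
  d=(0.8660,-0.5000)  start (4,7)  tX=0.7159 tY=0.3800  stride 1/|dx|=1.1547 1/|dy|=2.0000
    cross y-line → (4,6), t=0.3800
    cross x-line → (5,6), t=0.7159 (wall)
  → r_5 = 0.7159

ranges = [1.6200, 3.4992, 4.7600, 1.2320, 0.7159]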